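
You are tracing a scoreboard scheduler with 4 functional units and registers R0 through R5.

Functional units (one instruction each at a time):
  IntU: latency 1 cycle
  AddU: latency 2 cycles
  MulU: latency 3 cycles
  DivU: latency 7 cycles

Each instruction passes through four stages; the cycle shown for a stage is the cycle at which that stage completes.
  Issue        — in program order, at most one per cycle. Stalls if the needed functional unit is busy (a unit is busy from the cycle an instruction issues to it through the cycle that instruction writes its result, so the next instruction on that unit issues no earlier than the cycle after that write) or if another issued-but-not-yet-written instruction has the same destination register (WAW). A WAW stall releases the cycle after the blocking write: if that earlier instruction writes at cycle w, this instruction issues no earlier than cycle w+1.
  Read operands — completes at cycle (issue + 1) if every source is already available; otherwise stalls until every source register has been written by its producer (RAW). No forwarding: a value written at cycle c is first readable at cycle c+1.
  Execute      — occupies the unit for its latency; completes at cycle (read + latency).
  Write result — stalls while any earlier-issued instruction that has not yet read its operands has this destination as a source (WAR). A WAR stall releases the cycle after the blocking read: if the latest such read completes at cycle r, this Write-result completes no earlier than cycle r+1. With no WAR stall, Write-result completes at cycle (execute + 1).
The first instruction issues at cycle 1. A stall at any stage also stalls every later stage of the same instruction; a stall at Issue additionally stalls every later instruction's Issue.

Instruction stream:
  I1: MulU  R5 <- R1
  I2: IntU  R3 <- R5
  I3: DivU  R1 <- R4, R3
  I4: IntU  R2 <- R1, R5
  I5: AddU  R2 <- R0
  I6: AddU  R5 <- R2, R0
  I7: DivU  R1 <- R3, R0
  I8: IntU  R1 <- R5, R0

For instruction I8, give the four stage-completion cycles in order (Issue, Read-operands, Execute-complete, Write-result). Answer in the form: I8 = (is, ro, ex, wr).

c1: issue I1 (MulU)
c2: I1 read-ops, issue I2 (IntU)
c3: issue I3 (DivU)
c5: I1 finished on MulU
c6: I1→R5
c7: I2 read-ops
c8: I2 finished on IntU
c9: I2→R3
c10: I3 read-ops, issue I4 (IntU)
c17: I3 finished on DivU
c18: I3→R1
c19: I4 read-ops
c20: I4 finished on IntU
c21: I4→R2
c22: issue I5 (AddU)
c23: I5 read-ops
c25: I5 finished on AddU
c26: I5→R2
c27: issue I6 (AddU)
c28: I6 read-ops, issue I7 (DivU)
c29: I7 read-ops
c30: I6 finished on AddU
c31: I6→R5
c36: I7 finished on DivU
c37: I7→R1
c38: issue I8 (IntU)
c39: I8 read-ops
c40: I8 finished on IntU
c41: I8→R1

I8 = (38, 39, 40, 41)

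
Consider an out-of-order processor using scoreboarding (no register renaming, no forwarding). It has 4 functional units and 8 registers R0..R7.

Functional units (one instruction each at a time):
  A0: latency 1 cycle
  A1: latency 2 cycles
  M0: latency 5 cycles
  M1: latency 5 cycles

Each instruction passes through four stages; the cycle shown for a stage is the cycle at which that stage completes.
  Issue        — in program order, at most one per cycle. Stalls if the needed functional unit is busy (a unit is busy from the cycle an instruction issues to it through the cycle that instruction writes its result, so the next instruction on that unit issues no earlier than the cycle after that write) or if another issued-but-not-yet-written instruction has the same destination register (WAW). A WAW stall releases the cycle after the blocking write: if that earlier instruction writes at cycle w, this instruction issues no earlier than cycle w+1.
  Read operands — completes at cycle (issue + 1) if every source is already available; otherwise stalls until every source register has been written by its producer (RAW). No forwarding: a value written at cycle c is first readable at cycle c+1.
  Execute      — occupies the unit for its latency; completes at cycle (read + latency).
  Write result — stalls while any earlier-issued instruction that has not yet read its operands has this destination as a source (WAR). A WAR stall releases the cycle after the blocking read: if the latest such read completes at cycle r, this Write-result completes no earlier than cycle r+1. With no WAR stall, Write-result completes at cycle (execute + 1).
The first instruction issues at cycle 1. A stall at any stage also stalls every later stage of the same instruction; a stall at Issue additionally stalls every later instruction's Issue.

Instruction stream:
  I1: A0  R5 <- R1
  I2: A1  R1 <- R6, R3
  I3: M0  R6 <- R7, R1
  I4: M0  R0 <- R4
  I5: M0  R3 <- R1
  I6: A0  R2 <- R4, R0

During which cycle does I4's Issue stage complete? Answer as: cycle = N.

[1] I1 issues→A0
[2] I1 reads, I2 issues→A1
[3] I1 exec-done, I2 reads, I3 issues→M0
[4] I1 writes R5
[5] I2 exec-done
[6] I2 writes R1
[7] I3 reads
[12] I3 exec-done
[13] I3 writes R6
[14] I4 issues→M0
[15] I4 reads
[20] I4 exec-done
[21] I4 writes R0
[22] I5 issues→M0
[23] I5 reads, I6 issues→A0
[24] I6 reads
[25] I6 exec-done
[26] I6 writes R2
[28] I5 exec-done
[29] I5 writes R3

cycle = 14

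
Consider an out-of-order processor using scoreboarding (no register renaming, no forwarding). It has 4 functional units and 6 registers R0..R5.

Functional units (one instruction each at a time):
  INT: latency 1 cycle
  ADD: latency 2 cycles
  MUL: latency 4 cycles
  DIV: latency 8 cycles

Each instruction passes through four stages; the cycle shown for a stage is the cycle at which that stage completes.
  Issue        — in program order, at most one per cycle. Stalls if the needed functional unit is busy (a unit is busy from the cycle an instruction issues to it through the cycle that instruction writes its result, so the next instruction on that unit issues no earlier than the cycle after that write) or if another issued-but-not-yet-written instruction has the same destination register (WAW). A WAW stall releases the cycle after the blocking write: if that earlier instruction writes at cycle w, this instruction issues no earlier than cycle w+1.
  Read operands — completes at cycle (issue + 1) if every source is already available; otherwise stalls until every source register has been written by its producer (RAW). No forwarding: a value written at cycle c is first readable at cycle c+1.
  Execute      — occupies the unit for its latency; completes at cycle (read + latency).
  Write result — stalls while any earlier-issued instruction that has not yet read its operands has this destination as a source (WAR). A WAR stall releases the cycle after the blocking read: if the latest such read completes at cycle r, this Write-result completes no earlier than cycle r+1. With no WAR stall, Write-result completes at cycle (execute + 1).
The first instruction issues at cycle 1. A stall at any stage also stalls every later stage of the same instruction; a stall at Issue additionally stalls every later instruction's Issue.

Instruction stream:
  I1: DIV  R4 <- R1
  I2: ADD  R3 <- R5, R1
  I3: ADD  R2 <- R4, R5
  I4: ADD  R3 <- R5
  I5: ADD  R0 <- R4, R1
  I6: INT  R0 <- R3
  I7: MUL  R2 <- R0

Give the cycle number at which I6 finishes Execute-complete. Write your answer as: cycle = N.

cycle 1: issue I1 (DIV)
cycle 2: I1 read-ops, issue I2 (ADD)
cycle 3: I2 read-ops
cycle 5: I2 finished on ADD
cycle 6: I2→R3
cycle 7: issue I3 (ADD)
cycle 10: I1 finished on DIV
cycle 11: I1→R4
cycle 12: I3 read-ops
cycle 14: I3 finished on ADD
cycle 15: I3→R2
cycle 16: issue I4 (ADD)
cycle 17: I4 read-ops
cycle 19: I4 finished on ADD
cycle 20: I4→R3
cycle 21: issue I5 (ADD)
cycle 22: I5 read-ops
cycle 24: I5 finished on ADD
cycle 25: I5→R0
cycle 26: issue I6 (INT)
cycle 27: I6 read-ops, issue I7 (MUL)
cycle 28: I6 finished on INT
cycle 29: I6→R0
cycle 30: I7 read-ops
cycle 34: I7 finished on MUL
cycle 35: I7→R2

cycle = 28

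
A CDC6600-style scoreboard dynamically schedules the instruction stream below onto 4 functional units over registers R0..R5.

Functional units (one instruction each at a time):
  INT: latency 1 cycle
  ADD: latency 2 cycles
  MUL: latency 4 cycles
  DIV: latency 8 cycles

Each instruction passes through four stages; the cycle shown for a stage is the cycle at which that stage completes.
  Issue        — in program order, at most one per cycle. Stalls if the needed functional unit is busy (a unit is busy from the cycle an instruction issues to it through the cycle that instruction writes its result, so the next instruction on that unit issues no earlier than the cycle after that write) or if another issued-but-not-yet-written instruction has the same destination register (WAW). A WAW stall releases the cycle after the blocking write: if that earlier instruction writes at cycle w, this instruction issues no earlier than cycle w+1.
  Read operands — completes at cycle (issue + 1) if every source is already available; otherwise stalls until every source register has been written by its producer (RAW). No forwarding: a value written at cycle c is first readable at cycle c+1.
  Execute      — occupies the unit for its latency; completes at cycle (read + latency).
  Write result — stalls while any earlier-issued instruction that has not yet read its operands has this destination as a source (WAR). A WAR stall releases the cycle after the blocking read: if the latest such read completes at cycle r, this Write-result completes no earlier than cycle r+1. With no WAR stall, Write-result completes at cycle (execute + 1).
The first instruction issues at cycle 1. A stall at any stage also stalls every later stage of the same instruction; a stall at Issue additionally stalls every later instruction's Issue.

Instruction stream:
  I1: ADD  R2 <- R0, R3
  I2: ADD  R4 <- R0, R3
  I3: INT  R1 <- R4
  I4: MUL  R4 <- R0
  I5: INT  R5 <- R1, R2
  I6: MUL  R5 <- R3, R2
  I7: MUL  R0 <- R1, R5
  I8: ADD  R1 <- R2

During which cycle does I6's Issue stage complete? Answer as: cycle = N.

cycle = 18

c1: I1 dispatched to ADD
c2: I1 operands ready
c4: I1 complete
c5: R2←I1
c6: I2 dispatched to ADD
c7: I2 operands ready; I3 dispatched to INT
c9: I2 complete
c10: R4←I2
c11: I3 operands ready; I4 dispatched to MUL
c12: I3 complete; I4 operands ready
c13: R1←I3
c14: I5 dispatched to INT
c15: I5 operands ready
c16: I4 complete; I5 complete
c17: R4←I4; R5←I5
c18: I6 dispatched to MUL
c19: I6 operands ready
c23: I6 complete
c24: R5←I6
c25: I7 dispatched to MUL
c26: I7 operands ready; I8 dispatched to ADD
c27: I8 operands ready
c29: I8 complete
c30: I7 complete; R1←I8
c31: R0←I7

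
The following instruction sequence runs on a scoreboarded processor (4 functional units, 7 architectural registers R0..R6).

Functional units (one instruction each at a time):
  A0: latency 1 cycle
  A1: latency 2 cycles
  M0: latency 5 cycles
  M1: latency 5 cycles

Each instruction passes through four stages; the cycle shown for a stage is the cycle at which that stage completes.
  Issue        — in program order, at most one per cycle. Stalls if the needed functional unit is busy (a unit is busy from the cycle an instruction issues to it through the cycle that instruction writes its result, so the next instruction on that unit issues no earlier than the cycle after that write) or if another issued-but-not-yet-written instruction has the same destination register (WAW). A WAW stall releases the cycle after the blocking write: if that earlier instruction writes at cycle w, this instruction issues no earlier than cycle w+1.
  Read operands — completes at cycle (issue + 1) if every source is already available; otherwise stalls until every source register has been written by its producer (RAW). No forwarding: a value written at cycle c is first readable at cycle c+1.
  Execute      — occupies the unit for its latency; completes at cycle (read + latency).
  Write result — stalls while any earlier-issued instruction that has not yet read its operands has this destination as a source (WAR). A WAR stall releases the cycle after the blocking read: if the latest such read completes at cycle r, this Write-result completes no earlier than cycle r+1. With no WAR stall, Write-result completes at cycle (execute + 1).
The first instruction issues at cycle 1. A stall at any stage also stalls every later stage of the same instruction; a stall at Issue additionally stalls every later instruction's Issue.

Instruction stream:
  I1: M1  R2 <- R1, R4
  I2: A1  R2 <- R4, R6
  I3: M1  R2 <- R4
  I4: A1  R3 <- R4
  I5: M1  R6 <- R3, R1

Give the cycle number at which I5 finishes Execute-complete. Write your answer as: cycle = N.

I1 -> (1, 2, 7, 8)
I2 -> (9, 10, 12, 13)  // WAW R2: wait I1 write@8
I3 -> (14, 15, 20, 21)  // WAW R2: wait I2 write@13
I4 -> (15, 16, 18, 19)
I5 -> (22, 23, 28, 29)  // struct: M1 busy until I3 writes@21

cycle = 28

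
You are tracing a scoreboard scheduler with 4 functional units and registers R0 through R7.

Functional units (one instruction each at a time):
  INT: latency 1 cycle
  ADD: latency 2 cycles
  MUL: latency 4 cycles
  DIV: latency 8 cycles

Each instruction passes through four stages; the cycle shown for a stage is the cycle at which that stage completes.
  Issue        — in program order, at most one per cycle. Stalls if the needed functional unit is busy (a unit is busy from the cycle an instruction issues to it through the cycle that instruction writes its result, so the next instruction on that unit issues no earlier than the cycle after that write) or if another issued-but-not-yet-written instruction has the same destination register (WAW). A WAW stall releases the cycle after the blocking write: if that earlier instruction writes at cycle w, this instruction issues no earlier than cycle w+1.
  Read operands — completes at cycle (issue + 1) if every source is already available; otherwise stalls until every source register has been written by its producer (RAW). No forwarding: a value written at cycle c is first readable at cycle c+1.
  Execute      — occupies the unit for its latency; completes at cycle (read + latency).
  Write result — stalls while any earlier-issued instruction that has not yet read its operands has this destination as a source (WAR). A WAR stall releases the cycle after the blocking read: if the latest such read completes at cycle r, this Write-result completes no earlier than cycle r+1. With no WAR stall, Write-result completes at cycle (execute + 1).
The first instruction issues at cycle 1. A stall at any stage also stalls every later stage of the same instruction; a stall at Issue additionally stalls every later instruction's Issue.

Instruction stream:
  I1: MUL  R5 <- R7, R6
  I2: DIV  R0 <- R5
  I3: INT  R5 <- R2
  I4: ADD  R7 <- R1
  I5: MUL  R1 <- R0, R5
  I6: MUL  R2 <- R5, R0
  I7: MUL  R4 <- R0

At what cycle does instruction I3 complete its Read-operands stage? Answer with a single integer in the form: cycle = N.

[1] issue I1 (MUL)
[2] I1 read-ops | issue I2 (DIV)
[6] I1 finished on MUL
[7] I1→R5
[8] I2 read-ops | issue I3 (INT)
[9] I3 read-ops | issue I4 (ADD)
[10] I3 finished on INT | I4 read-ops | issue I5 (MUL)
[11] I3→R5
[12] I4 finished on ADD
[13] I4→R7
[16] I2 finished on DIV
[17] I2→R0
[18] I5 read-ops
[22] I5 finished on MUL
[23] I5→R1
[24] issue I6 (MUL)
[25] I6 read-ops
[29] I6 finished on MUL
[30] I6→R2
[31] issue I7 (MUL)
[32] I7 read-ops
[36] I7 finished on MUL
[37] I7→R4

cycle = 9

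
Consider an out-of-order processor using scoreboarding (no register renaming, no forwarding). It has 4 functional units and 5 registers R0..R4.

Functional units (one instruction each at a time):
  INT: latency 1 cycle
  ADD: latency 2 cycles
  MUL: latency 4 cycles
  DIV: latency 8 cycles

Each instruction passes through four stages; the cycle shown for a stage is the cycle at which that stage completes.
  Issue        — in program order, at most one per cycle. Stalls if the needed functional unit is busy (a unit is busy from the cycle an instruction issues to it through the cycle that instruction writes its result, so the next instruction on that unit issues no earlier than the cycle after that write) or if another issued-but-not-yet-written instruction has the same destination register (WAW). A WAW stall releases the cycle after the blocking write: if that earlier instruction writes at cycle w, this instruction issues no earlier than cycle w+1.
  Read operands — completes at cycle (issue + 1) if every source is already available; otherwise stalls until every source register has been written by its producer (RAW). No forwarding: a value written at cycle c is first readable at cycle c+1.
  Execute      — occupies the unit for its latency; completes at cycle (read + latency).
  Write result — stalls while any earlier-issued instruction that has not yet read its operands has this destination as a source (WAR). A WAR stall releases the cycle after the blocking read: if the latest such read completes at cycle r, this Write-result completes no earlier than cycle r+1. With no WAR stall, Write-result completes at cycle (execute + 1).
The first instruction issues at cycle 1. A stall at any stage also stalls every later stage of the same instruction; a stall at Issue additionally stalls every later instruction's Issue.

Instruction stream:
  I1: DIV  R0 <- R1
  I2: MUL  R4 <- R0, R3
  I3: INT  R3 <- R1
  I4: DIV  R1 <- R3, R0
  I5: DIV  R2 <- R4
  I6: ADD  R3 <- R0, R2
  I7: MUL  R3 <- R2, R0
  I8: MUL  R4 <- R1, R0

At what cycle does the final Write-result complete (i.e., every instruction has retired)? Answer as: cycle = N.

cycle = 52

1) issue 1, read 2, done 10, write 11
2) issue 2, read 12, done 16, write 17  <RAW R0: wait I1 write@11>
3) issue 3, read 4, done 5, write 13  <WAR R3: wait I2 read@12>
4) issue 12, read 14, done 22, write 23  <struct: DIV busy until I1 writes@11 / RAW R3: wait I3 write@13>
5) issue 24, read 25, done 33, write 34  <struct: DIV busy until I4 writes@23>
6) issue 25, read 35, done 37, write 38  <RAW R2: wait I5 write@34>
7) issue 39, read 40, done 44, write 45  <WAW R3: wait I6 write@38>
8) issue 46, read 47, done 51, write 52  <struct: MUL busy until I7 writes@45>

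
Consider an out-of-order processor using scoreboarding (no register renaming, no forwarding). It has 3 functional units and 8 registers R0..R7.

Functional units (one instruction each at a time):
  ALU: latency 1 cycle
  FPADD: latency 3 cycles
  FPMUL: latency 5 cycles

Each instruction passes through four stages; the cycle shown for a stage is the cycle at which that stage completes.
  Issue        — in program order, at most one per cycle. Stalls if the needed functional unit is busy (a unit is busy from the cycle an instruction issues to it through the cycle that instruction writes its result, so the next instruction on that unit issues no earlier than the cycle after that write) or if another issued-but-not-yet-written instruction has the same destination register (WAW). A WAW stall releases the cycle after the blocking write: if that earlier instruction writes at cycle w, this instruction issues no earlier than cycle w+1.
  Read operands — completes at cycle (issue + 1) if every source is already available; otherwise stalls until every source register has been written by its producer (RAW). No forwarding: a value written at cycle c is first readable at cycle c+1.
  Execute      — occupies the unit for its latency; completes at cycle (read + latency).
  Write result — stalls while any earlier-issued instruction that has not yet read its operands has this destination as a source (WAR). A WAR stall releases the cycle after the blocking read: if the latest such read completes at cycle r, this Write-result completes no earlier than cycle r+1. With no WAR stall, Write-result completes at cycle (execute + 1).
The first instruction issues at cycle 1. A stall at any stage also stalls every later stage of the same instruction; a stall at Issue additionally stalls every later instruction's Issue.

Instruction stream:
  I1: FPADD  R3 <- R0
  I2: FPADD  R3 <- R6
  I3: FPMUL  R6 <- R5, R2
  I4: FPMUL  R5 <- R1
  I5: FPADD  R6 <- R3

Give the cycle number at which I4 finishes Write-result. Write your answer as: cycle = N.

cycle = 23

1) issue 1, read 2, done 5, write 6
2) issue 7, read 8, done 11, write 12  <struct: FPADD busy until I1 writes@6>
3) issue 8, read 9, done 14, write 15
4) issue 16, read 17, done 22, write 23  <struct: FPMUL busy until I3 writes@15>
5) issue 17, read 18, done 21, write 22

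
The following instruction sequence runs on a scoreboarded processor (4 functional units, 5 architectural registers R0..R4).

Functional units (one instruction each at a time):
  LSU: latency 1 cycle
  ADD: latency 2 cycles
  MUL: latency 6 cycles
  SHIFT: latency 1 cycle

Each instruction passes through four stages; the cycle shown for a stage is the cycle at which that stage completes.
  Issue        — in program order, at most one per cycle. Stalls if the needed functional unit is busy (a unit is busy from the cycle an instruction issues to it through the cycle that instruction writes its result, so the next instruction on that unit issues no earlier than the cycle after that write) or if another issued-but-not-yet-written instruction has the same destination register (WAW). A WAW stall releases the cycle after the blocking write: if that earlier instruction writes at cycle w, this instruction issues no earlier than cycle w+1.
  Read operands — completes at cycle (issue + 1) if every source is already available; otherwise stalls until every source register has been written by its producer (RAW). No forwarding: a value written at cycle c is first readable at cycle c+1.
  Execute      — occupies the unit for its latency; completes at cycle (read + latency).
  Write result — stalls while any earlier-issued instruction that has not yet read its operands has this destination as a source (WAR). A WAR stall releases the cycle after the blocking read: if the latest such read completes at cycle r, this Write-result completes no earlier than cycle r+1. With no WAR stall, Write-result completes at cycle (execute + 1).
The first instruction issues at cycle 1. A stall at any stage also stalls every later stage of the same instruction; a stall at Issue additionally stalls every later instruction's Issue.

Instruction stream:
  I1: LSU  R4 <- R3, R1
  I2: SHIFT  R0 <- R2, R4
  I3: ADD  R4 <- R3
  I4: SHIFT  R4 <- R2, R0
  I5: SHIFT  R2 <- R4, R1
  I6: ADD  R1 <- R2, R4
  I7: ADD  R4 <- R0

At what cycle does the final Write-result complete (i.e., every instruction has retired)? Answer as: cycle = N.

cycle = 26

  I1 | 1 | 2 | 3 | 4
  I2 | 2 | 5 | 6 | 7   RAW R4: wait I1 write@4
  I3 | 5 | 6 | 8 | 9   WAW R4: wait I1 write@4
  I4 | 10 | 11 | 12 | 13   WAW R4: wait I3 write@9
  I5 | 14 | 15 | 16 | 17   struct: SHIFT busy until I4 writes@13
  I6 | 15 | 18 | 20 | 21   RAW R2: wait I5 write@17
  I7 | 22 | 23 | 25 | 26   struct: ADD busy until I6 writes@21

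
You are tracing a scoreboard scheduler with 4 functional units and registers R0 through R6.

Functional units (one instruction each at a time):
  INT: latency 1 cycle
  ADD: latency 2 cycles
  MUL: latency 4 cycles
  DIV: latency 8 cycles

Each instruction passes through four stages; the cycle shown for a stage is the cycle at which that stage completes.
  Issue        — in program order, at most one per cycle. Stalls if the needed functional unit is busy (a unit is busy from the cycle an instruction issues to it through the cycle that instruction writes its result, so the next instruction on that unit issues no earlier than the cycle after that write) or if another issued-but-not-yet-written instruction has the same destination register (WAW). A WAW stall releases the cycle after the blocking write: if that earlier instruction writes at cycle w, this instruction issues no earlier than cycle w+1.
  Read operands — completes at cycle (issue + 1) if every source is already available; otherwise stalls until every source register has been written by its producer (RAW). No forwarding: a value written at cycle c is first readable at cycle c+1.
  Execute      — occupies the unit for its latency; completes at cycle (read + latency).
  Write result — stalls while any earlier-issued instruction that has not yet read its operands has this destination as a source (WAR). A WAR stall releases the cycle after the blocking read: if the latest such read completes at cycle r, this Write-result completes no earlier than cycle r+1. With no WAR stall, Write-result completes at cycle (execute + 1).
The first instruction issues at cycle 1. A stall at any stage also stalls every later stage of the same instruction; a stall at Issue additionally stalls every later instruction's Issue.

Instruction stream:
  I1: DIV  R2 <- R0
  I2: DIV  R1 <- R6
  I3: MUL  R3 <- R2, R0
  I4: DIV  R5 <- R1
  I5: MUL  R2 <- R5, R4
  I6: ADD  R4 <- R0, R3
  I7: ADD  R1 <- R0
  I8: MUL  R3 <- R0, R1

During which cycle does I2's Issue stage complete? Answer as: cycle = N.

cycle = 12

I1 -> (1, 2, 10, 11)
I2 -> (12, 13, 21, 22)  // struct: DIV busy until I1 writes@11
I3 -> (13, 14, 18, 19)
I4 -> (23, 24, 32, 33)  // struct: DIV busy until I2 writes@22
I5 -> (24, 34, 38, 39)  // RAW R5: wait I4 write@33
I6 -> (25, 26, 28, 35)  // WAR R4: wait I5 read@34
I7 -> (36, 37, 39, 40)  // struct: ADD busy until I6 writes@35
I8 -> (40, 41, 45, 46)  // struct: MUL busy until I5 writes@39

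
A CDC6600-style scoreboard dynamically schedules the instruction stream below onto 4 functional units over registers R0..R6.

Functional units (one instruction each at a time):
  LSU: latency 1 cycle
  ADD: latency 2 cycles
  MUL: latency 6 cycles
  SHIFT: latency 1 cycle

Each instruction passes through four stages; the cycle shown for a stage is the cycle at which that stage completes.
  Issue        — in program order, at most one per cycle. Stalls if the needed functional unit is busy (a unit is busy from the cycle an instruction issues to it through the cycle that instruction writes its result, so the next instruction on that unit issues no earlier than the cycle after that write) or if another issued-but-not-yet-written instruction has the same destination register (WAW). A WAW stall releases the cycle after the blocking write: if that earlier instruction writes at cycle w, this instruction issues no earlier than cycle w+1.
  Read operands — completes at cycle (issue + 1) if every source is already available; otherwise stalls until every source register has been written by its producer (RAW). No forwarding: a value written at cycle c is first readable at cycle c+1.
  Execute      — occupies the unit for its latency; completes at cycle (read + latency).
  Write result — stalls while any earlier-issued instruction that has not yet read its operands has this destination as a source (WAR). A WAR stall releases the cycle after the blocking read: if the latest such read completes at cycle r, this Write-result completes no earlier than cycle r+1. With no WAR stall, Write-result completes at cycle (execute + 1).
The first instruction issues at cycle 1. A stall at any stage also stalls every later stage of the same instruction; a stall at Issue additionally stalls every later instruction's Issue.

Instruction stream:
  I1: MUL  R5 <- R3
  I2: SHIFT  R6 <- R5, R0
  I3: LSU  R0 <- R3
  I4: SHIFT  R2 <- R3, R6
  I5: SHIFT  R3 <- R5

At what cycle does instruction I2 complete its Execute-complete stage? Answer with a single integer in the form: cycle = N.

cycle = 11

1) issue 1, read 2, done 8, write 9
2) issue 2, read 10, done 11, write 12  <RAW R5: wait I1 write@9>
3) issue 3, read 4, done 5, write 11  <WAR R0: wait I2 read@10>
4) issue 13, read 14, done 15, write 16  <struct: SHIFT busy until I2 writes@12>
5) issue 17, read 18, done 19, write 20  <struct: SHIFT busy until I4 writes@16>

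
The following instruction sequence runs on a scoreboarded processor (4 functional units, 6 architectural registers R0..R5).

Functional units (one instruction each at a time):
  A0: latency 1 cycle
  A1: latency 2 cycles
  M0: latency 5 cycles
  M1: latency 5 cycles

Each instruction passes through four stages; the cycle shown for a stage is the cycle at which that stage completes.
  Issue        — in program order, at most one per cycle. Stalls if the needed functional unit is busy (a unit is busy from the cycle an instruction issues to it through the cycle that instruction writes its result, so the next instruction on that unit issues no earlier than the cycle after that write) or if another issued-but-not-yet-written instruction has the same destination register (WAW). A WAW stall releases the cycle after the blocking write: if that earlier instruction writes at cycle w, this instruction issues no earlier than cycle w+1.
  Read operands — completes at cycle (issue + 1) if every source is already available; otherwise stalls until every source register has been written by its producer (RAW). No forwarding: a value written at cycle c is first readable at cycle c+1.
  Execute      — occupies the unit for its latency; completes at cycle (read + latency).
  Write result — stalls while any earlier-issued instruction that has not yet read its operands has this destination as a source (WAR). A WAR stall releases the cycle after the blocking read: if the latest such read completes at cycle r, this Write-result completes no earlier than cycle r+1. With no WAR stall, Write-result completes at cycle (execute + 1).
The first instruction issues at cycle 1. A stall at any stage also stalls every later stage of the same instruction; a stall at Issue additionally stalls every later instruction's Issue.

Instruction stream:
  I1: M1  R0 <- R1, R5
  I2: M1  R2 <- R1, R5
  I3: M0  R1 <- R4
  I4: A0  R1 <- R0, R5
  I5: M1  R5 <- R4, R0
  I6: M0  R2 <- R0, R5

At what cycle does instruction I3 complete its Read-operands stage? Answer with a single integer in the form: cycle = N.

cycle = 11

I1  is:1  ro:2  ex:7  wr:8
I2  is:9  ro:10  ex:15  wr:16  — struct: M1 busy until I1 writes@8
I3  is:10  ro:11  ex:16  wr:17
I4  is:18  ro:19  ex:20  wr:21  — WAW R1: wait I3 write@17
I5  is:19  ro:20  ex:25  wr:26
I6  is:20  ro:27  ex:32  wr:33  — RAW R5: wait I5 write@26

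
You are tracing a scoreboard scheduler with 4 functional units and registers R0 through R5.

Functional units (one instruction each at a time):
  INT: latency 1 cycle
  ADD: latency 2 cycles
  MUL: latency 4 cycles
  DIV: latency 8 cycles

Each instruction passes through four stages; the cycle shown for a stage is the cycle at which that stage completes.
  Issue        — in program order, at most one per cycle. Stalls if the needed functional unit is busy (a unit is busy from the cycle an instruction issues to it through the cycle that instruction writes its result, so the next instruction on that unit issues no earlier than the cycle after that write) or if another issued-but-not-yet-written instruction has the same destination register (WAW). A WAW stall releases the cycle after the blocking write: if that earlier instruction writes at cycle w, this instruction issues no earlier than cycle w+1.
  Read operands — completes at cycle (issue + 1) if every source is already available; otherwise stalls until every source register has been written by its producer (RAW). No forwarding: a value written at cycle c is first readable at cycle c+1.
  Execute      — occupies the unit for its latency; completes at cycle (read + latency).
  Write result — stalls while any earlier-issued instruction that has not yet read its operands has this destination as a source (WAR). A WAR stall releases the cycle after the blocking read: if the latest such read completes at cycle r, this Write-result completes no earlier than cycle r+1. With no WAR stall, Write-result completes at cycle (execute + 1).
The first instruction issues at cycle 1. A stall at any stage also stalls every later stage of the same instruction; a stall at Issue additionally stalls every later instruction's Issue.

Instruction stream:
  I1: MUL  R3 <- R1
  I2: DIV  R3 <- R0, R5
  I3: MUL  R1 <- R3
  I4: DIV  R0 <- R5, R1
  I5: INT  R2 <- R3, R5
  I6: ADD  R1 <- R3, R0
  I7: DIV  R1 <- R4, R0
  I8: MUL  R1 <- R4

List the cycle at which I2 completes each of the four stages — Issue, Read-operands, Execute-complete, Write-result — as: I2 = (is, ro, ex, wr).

I2 = (8, 9, 17, 18)

[1] I1→MUL
[2] I1 RO
[6] I1 EX
[7] I1 WR R3
[8] I2→DIV
[9] I2 RO; I3→MUL
[17] I2 EX
[18] I2 WR R3
[19] I3 RO; I4→DIV
[20] I5→INT
[21] I5 RO
[22] I5 EX
[23] I3 EX; I5 WR R2
[24] I3 WR R1
[25] I4 RO; I6→ADD
[33] I4 EX
[34] I4 WR R0
[35] I6 RO
[37] I6 EX
[38] I6 WR R1
[39] I7→DIV
[40] I7 RO
[48] I7 EX
[49] I7 WR R1
[50] I8→MUL
[51] I8 RO
[55] I8 EX
[56] I8 WR R1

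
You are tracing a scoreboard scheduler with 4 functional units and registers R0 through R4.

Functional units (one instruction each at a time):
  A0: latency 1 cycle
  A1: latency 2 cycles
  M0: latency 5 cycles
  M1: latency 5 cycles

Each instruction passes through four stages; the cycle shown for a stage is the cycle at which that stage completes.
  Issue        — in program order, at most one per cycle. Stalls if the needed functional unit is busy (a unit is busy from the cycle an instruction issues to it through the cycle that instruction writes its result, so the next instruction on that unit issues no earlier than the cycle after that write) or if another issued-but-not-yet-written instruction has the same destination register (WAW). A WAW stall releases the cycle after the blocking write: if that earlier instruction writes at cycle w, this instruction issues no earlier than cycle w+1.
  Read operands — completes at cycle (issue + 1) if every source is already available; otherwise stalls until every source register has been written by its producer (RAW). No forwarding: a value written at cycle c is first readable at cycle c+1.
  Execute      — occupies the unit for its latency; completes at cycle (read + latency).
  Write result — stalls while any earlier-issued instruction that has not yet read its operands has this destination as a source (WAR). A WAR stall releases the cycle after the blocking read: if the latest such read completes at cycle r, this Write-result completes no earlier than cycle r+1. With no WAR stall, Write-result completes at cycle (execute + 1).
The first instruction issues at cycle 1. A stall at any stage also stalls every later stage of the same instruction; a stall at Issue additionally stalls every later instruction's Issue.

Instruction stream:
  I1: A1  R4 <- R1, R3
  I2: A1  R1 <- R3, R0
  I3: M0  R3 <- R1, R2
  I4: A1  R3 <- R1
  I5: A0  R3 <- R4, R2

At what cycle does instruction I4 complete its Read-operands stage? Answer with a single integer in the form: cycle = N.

cycle = 19

1) issue 1, read 2, done 4, write 5
2) issue 6, read 7, done 9, write 10  <struct: A1 busy until I1 writes@5>
3) issue 7, read 11, done 16, write 17  <RAW R1: wait I2 write@10>
4) issue 18, read 19, done 21, write 22  <WAW R3: wait I3 write@17>
5) issue 23, read 24, done 25, write 26  <WAW R3: wait I4 write@22>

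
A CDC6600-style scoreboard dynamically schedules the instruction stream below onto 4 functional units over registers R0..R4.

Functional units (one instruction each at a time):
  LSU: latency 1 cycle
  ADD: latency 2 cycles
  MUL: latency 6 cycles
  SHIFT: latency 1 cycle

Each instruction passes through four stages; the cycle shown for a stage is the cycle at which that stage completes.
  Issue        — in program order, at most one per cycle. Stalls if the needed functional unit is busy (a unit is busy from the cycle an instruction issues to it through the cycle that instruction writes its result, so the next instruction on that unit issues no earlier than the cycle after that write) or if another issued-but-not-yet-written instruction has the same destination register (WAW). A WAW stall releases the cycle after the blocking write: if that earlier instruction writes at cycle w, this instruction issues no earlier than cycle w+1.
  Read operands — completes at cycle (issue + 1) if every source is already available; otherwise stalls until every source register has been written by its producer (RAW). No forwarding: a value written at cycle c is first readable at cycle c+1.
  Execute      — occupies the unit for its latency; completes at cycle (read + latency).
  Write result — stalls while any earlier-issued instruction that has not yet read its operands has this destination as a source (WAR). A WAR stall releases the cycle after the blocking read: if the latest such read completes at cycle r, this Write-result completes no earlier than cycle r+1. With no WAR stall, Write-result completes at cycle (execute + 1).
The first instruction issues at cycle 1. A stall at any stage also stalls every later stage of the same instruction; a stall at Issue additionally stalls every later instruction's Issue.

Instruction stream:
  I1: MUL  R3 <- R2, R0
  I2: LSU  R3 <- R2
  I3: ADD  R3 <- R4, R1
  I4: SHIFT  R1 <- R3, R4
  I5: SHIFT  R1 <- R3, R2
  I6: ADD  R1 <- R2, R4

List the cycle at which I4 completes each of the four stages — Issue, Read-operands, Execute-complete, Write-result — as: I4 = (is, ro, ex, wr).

I4 = (15, 19, 20, 21)

cycle 1: I1 dispatched to MUL
cycle 2: I1 operands ready
cycle 8: I1 complete
cycle 9: R3←I1
cycle 10: I2 dispatched to LSU
cycle 11: I2 operands ready
cycle 12: I2 complete
cycle 13: R3←I2
cycle 14: I3 dispatched to ADD
cycle 15: I3 operands ready; I4 dispatched to SHIFT
cycle 17: I3 complete
cycle 18: R3←I3
cycle 19: I4 operands ready
cycle 20: I4 complete
cycle 21: R1←I4
cycle 22: I5 dispatched to SHIFT
cycle 23: I5 operands ready
cycle 24: I5 complete
cycle 25: R1←I5
cycle 26: I6 dispatched to ADD
cycle 27: I6 operands ready
cycle 29: I6 complete
cycle 30: R1←I6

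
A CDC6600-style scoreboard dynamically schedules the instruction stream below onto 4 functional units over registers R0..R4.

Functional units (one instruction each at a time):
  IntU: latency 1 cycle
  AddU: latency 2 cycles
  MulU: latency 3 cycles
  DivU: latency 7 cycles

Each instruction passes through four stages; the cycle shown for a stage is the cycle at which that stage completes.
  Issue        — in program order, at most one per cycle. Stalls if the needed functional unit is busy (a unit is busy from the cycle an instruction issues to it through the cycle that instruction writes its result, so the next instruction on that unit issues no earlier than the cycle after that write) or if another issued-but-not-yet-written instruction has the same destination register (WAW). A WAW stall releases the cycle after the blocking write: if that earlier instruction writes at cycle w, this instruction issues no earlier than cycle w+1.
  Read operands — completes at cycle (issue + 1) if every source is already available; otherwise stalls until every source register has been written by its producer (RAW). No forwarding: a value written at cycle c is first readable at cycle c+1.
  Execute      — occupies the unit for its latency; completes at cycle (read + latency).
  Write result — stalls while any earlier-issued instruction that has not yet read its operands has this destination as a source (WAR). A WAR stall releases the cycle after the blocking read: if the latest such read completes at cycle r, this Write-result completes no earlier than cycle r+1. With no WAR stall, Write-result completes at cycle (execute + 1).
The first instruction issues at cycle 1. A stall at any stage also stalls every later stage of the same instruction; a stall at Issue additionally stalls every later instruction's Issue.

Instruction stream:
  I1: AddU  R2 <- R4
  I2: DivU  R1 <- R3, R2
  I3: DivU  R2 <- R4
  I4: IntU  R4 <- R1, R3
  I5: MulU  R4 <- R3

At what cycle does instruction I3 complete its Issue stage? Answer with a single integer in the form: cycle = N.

cycle = 15

c1: issue I1 (AddU)
c2: I1 read-ops · issue I2 (DivU)
c4: I1 finished on AddU
c5: I1→R2
c6: I2 read-ops
c13: I2 finished on DivU
c14: I2→R1
c15: issue I3 (DivU)
c16: I3 read-ops · issue I4 (IntU)
c17: I4 read-ops
c18: I4 finished on IntU
c19: I4→R4
c20: issue I5 (MulU)
c21: I5 read-ops
c23: I3 finished on DivU
c24: I3→R2 · I5 finished on MulU
c25: I5→R4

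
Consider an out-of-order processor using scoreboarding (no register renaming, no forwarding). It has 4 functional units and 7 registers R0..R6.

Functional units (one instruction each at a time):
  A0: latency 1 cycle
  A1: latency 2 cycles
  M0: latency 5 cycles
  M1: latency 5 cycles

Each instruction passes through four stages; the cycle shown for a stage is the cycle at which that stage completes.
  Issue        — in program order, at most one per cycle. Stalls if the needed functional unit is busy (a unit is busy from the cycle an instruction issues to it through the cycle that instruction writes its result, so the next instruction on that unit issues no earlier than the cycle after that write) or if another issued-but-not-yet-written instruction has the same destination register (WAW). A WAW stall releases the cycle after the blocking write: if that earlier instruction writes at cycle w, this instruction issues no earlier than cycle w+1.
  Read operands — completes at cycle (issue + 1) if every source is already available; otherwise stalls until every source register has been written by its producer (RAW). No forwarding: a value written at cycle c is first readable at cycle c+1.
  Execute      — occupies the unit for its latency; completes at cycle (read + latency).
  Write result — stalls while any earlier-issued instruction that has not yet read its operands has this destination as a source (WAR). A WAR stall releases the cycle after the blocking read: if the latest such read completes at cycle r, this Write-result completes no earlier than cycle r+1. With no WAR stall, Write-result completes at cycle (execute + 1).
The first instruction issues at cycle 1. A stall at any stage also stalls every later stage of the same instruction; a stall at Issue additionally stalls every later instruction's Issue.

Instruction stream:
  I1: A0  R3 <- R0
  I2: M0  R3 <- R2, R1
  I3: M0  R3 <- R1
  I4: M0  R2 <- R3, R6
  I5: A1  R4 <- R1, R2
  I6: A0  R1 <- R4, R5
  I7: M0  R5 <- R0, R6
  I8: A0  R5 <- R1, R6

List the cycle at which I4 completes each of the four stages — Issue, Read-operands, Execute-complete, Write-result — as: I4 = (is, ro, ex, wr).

t=1  I1 dispatched to A0
t=2  I1 operands ready
t=3  I1 complete
t=4  R3←I1
t=5  I2 dispatched to M0
t=6  I2 operands ready
t=11  I2 complete
t=12  R3←I2
t=13  I3 dispatched to M0
t=14  I3 operands ready
t=19  I3 complete
t=20  R3←I3
t=21  I4 dispatched to M0
t=22  I4 operands ready, I5 dispatched to A1
t=23  I6 dispatched to A0
t=27  I4 complete
t=28  R2←I4
t=29  I5 operands ready, I7 dispatched to M0
t=30  I7 operands ready
t=31  I5 complete
t=32  R4←I5
t=33  I6 operands ready
t=34  I6 complete
t=35  R1←I6, I7 complete
t=36  R5←I7
t=37  I8 dispatched to A0
t=38  I8 operands ready
t=39  I8 complete
t=40  R5←I8

I4 = (21, 22, 27, 28)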